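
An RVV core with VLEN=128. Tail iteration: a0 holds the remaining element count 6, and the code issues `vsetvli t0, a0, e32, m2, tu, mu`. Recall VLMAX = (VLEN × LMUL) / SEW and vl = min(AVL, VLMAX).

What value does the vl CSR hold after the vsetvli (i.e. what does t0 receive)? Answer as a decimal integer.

VLMAX = VLEN×LMUL/SEW = 128×2/32 = 8
vl = min(AVL, VLMAX) = min(6, 8) = 6

vl = 6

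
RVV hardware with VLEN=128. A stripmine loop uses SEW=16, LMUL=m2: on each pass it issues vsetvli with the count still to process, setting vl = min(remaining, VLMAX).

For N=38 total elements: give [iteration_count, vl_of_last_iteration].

[iterations, last_vl] = [3, 6]

lanes per group: 128·2/16 = 16
N=38: ⌈38/16⌉ = 3 iters; last vl = 38 − 2×16 = 6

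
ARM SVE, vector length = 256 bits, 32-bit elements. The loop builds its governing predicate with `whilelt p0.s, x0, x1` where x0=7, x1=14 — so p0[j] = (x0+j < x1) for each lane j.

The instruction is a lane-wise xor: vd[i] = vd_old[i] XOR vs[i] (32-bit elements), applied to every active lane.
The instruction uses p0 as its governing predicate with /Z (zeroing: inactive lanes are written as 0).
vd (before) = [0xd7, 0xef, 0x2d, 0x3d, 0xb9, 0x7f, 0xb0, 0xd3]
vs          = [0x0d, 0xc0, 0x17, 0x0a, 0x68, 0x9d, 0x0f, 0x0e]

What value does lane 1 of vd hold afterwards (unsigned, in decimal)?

register lanes = 256/32 = 8
active while 7+j < 14, i.e. j ∈ [0,7) capped at 8 ⇒ 7
  i=0: xor(0xd7,0x0d) → 218
  i=1: xor(0xef,0xc0) → 47
  i=2: xor(0x2d,0x17) → 58
  i=3: xor(0x3d,0x0a) → 55
  i=4: xor(0xb9,0x68) → 209
  i=5: xor(0x7f,0x9d) → 226
  i=6: xor(0xb0,0x0f) → 191
  i=7: tail/zero → 0

vd[1] = 47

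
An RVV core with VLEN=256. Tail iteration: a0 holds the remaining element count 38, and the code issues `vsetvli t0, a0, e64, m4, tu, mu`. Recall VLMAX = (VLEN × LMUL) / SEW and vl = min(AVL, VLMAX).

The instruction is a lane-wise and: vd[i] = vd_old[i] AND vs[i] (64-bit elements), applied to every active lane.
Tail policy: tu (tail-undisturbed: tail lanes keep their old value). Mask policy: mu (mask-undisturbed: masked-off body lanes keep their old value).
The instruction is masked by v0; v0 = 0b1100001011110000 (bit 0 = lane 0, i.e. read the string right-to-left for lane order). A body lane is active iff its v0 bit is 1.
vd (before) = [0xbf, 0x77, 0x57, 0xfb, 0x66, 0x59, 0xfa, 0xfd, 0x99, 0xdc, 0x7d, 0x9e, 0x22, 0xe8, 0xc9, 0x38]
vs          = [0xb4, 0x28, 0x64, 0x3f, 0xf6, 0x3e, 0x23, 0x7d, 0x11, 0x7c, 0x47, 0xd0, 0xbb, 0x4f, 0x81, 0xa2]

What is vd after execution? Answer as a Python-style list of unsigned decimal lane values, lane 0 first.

vd = [191, 119, 87, 251, 102, 24, 34, 125, 153, 92, 125, 158, 34, 232, 129, 32]

VLMAX = VLEN×LMUL/SEW = 256×4/64 = 16
vl = min(AVL, VLMAX) = min(38, 16) = 16
vd[0] mask-off/keep -> 0xbf
vd[1] mask-off/keep -> 0x77
vd[2] mask-off/keep -> 0x57
vd[3] mask-off/keep -> 0xfb
vd[4] and(0x66,0xf6) -> 0x66
vd[5] and(0x59,0x3e) -> 0x18
vd[6] and(0xfa,0x23) -> 0x22
vd[7] and(0xfd,0x7d) -> 0x7d
vd[8] mask-off/keep -> 0x99
vd[9] and(0xdc,0x7c) -> 0x5c
vd[10] mask-off/keep -> 0x7d
vd[11] mask-off/keep -> 0x9e
vd[12] mask-off/keep -> 0x22
vd[13] mask-off/keep -> 0xe8
vd[14] and(0xc9,0x81) -> 0x81
vd[15] and(0x38,0xa2) -> 0x20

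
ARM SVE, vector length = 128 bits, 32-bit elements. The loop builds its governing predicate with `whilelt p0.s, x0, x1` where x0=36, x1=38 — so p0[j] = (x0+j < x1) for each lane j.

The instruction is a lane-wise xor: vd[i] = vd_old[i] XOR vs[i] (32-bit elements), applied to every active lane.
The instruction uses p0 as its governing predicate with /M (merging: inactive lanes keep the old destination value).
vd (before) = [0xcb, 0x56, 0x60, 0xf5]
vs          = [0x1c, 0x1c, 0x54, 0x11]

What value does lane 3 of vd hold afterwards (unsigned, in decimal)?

vd[3] = 245

lane count: 128 div 32 = 4
p0[j] = (36+j < 38); true for j=0..1 → 2 lanes set
vd[0] xor(0xcb,0x1c) -> 0xd7
vd[1] xor(0x56,0x1c) -> 0x4a
vd[2] tail/keep -> 0x60
vd[3] tail/keep -> 0xf5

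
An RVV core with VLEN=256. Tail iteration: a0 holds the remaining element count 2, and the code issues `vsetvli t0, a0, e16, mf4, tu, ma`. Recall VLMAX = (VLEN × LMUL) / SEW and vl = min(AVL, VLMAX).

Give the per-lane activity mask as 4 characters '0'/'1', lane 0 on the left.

VLMAX = (256 × 1/4) / 16 = 4 lanes
AVL=2 ≤ VLMAX=4, so vl = 2
bits (lane 0 leftmost): 1100

predicate = 1100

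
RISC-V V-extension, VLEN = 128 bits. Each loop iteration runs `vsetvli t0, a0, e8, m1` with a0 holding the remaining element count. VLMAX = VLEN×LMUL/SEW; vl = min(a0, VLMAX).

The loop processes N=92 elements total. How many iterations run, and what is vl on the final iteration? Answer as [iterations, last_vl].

VLMAX = VLEN×LMUL/SEW = 128×1/8 = 16
iterations = ceil(92/16) = 6; final-pass vl = 12

[iterations, last_vl] = [6, 12]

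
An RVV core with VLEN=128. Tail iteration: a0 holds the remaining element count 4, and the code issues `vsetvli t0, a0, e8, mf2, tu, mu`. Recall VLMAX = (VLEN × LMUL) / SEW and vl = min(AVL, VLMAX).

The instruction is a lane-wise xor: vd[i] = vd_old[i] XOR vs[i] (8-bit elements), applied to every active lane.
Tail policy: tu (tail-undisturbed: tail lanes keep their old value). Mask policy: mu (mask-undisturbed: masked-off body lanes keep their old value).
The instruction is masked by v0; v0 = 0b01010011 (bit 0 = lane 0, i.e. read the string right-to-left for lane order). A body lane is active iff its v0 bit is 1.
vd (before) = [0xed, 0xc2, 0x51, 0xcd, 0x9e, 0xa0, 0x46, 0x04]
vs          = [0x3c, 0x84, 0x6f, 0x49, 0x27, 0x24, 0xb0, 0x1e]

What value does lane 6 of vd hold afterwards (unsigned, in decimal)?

VLMAX = VLEN×LMUL/SEW = 128×1/2/8 = 8
vl = min(AVL, VLMAX) = min(4, 8) = 4
  i=0: xor(0xed,0x3c) → 209
  i=1: xor(0xc2,0x84) → 70
  i=2: mask-off/keep → 81
  i=3: mask-off/keep → 205
  i=4: tail/keep → 158
  i=5: tail/keep → 160
  i=6: tail/keep → 70
  i=7: tail/keep → 4

vd[6] = 70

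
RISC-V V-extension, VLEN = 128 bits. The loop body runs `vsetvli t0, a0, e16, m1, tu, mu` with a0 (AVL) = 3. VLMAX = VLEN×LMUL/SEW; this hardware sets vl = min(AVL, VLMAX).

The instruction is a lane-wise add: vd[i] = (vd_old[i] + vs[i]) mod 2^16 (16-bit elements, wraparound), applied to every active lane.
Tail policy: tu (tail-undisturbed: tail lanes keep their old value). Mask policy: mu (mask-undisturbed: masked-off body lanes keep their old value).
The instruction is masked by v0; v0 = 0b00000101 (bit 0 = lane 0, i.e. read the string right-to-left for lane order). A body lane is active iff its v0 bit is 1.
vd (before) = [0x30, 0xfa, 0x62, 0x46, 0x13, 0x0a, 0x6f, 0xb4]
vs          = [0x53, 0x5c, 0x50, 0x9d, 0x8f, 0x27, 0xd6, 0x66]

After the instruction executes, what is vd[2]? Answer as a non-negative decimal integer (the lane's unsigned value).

VLMAX = VLEN×LMUL/SEW = 128×1/16 = 8
vl = min(AVL, VLMAX) = min(3, 8) = 3
vd[0] add(0x30,0x53) -> 0x83
vd[1] mask-off/keep -> 0xfa
vd[2] add(0x62,0x50) -> 0xb2
vd[3] tail/keep -> 0x46
vd[4] tail/keep -> 0x13
vd[5] tail/keep -> 0x0a
vd[6] tail/keep -> 0x6f
vd[7] tail/keep -> 0xb4

vd[2] = 178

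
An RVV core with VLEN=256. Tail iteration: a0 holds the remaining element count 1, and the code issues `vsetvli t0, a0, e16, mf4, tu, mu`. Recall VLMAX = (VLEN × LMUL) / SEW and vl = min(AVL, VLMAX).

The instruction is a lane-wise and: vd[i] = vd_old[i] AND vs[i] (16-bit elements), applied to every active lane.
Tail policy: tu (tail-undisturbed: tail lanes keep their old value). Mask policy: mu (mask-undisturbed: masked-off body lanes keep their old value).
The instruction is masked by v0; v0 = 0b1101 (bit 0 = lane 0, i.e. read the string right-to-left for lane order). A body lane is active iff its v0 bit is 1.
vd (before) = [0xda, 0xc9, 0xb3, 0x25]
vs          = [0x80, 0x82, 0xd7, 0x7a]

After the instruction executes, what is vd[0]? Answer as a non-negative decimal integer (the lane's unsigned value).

vd[0] = 128

VLMAX = VLEN×LMUL/SEW = 256×1/4/16 = 4
vl = min(AVL, VLMAX) = min(1, 4) = 1
  i=0: and(0xda,0x80) → 128
  i=1: tail/keep → 201
  i=2: tail/keep → 179
  i=3: tail/keep → 37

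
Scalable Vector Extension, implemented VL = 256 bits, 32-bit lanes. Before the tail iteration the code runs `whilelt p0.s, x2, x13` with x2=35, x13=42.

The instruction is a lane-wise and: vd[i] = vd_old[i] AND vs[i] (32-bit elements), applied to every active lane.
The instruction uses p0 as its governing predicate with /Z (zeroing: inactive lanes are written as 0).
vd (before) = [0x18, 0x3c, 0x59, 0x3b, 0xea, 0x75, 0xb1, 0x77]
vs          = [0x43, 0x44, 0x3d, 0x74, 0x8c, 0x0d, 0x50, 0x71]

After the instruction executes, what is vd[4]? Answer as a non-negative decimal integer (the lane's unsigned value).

vd[4] = 136

lane count: 256 div 32 = 8
whilelt: lane j active iff 35+j < 42 → j < 7 → 7 active
lane  0: and(0x18,0x43) ⇒ 0x00
lane  1: and(0x3c,0x44) ⇒ 0x04
lane  2: and(0x59,0x3d) ⇒ 0x19
lane  3: and(0x3b,0x74) ⇒ 0x30
lane  4: and(0xea,0x8c) ⇒ 0x88
lane  5: and(0x75,0x0d) ⇒ 0x05
lane  6: and(0xb1,0x50) ⇒ 0x10
lane  7: tail/zero ⇒ 0x00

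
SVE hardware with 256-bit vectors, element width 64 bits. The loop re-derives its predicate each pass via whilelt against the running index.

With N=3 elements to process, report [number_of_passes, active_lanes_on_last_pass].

256-bit reg / 64-bit elem → 4 lanes
3 elements at 4/iter → 1 passes, remainder 3 on the last

[iterations, last_vl] = [1, 3]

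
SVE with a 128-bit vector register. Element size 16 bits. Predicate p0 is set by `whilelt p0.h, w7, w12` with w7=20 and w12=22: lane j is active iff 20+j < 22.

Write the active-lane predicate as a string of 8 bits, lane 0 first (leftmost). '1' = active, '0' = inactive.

128-bit reg / 16-bit elem → 8 lanes
whilelt: lane j active iff 20+j < 22 → j < 2 → 2 active
bits (lane 0 leftmost): 11000000

predicate = 11000000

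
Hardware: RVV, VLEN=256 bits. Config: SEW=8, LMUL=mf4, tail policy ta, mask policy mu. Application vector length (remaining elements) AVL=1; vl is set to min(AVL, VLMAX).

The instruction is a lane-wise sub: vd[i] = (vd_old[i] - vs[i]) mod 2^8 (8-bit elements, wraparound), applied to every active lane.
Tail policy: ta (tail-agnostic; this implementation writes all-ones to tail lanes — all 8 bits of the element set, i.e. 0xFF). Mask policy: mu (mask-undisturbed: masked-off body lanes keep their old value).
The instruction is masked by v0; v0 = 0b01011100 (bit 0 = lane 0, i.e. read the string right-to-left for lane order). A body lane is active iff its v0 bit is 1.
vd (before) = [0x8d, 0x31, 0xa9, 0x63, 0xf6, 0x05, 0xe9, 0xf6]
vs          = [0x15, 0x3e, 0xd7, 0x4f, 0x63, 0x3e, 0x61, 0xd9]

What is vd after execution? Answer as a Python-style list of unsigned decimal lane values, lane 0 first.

lanes per group: 256·1/4/8 = 8
vl ← min(1, 8) = 1
vd[0] mask-off/keep -> 0x8d
vd[1] tail/ones -> 0xff
vd[2] tail/ones -> 0xff
vd[3] tail/ones -> 0xff
vd[4] tail/ones -> 0xff
vd[5] tail/ones -> 0xff
vd[6] tail/ones -> 0xff
vd[7] tail/ones -> 0xff

vd = [141, 255, 255, 255, 255, 255, 255, 255]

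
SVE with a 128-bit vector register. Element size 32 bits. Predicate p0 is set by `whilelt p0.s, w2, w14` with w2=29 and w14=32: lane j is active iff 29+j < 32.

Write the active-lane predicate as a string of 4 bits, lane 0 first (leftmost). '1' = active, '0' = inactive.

predicate = 1110

register lanes = 128/32 = 4
whilelt: lane j active iff 29+j < 32 → j < 3 → 3 active
bits (lane 0 leftmost): 1110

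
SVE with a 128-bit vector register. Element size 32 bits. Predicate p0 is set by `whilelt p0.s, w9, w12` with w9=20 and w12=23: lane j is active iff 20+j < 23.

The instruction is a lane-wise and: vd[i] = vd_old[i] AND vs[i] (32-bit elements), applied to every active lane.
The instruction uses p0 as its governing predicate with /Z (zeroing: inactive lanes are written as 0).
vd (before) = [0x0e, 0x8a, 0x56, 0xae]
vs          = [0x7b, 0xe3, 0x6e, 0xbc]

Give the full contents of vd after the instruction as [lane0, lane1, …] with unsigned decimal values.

vd = [10, 130, 70, 0]

lane count: 128 div 32 = 4
whilelt: lane j active iff 20+j < 23 → j < 3 → 3 active
lane  0: and(0x0e,0x7b) ⇒ 0x0a
lane  1: and(0x8a,0xe3) ⇒ 0x82
lane  2: and(0x56,0x6e) ⇒ 0x46
lane  3: tail/zero ⇒ 0x00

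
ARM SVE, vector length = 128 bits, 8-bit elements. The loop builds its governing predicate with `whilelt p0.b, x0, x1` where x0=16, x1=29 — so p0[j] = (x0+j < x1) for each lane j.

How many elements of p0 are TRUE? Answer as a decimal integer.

vl = 13

128-bit reg / 8-bit elem → 16 lanes
whilelt: lane j active iff 16+j < 29 → j < 13 → 13 active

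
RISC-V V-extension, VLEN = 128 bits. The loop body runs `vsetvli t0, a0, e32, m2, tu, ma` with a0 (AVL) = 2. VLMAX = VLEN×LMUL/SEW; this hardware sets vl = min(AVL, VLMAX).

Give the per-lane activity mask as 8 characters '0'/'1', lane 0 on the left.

predicate = 11000000

lanes per group: 128·2/32 = 8
vl = min(AVL, VLMAX) = min(2, 8) = 2
bits (lane 0 leftmost): 11000000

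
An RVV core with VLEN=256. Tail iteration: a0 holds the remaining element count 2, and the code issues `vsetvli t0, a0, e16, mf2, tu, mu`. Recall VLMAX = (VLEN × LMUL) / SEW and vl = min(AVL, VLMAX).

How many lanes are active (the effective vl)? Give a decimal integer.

vl = 2

lanes per group: 256·1/2/16 = 8
vl ← min(2, 8) = 2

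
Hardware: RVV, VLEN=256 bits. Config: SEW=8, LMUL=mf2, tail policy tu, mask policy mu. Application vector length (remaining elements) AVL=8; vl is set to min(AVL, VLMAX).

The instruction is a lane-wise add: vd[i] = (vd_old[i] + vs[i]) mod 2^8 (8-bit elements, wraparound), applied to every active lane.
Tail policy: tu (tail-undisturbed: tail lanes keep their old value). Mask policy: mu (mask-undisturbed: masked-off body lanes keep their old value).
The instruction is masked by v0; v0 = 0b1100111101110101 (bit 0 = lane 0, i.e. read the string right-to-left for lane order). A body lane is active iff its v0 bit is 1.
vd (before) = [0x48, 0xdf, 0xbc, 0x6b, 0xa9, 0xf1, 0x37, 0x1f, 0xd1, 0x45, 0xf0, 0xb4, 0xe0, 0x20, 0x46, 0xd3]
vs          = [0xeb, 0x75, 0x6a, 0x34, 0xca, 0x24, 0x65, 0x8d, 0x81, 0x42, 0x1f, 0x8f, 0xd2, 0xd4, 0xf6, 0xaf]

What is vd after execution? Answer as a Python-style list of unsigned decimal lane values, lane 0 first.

vd = [51, 223, 38, 107, 115, 21, 156, 31, 209, 69, 240, 180, 224, 32, 70, 211]

lanes per group: 256·1/2/8 = 16
vl = min(AVL, VLMAX) = min(8, 16) = 8
[0] add(0x48,0xeb) = 0x33
[1] mask-off/keep = 0xdf
[2] add(0xbc,0x6a) = 0x26
[3] mask-off/keep = 0x6b
[4] add(0xa9,0xca) = 0x73
[5] add(0xf1,0x24) = 0x15
[6] add(0x37,0x65) = 0x9c
[7] mask-off/keep = 0x1f
[8] tail/keep = 0xd1
[9] tail/keep = 0x45
[10] tail/keep = 0xf0
[11] tail/keep = 0xb4
[12] tail/keep = 0xe0
[13] tail/keep = 0x20
[14] tail/keep = 0x46
[15] tail/keep = 0xd3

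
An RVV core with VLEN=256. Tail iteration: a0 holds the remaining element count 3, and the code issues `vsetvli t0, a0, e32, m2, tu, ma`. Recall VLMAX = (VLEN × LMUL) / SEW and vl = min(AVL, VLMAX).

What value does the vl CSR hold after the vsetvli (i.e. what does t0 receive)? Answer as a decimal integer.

VLMAX = VLEN×LMUL/SEW = 256×2/32 = 16
AVL=3 ≤ VLMAX=16, so vl = 3

vl = 3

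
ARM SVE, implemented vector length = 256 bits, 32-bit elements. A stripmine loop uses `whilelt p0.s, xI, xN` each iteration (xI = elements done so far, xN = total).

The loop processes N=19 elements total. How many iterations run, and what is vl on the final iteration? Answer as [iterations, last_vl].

[iterations, last_vl] = [3, 3]

lane count: 256 div 32 = 8
iterations = ceil(19/8) = 3; final-pass vl = 3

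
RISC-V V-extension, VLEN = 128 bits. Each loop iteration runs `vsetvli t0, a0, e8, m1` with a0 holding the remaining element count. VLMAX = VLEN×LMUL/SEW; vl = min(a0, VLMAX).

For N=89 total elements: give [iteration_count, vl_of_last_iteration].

VLMAX = (128 × 1) / 8 = 16 lanes
89 elements at 16/iter → 6 passes, remainder 9 on the last

[iterations, last_vl] = [6, 9]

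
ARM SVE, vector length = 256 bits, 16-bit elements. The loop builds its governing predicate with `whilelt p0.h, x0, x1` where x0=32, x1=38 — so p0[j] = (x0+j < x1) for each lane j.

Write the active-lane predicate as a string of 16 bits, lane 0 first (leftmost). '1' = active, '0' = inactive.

predicate = 1111110000000000

lane count: 256 div 16 = 16
whilelt: lane j active iff 32+j < 38 → j < 6 → 6 active
bits (lane 0 leftmost): 1111110000000000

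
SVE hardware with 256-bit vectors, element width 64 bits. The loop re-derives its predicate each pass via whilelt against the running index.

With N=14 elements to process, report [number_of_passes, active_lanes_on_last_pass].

[iterations, last_vl] = [4, 2]

lane count: 256 div 64 = 4
14 elements at 4/iter → 4 passes, remainder 2 on the last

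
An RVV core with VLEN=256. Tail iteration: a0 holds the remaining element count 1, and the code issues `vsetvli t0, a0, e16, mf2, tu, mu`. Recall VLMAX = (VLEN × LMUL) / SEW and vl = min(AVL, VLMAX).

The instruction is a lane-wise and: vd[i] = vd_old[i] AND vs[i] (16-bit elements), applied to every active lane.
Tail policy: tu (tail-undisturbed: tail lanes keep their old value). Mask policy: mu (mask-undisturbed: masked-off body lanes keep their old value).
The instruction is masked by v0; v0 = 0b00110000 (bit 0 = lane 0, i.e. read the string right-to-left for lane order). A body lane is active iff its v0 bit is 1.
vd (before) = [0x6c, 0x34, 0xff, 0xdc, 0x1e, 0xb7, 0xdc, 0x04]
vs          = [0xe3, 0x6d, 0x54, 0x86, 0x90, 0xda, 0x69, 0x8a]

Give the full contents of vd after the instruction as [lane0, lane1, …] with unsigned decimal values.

vd = [108, 52, 255, 220, 30, 183, 220, 4]

VLMAX = (256 × 1/2) / 16 = 8 lanes
vl ← min(1, 8) = 1
[0] mask-off/keep = 0x6c
[1] tail/keep = 0x34
[2] tail/keep = 0xff
[3] tail/keep = 0xdc
[4] tail/keep = 0x1e
[5] tail/keep = 0xb7
[6] tail/keep = 0xdc
[7] tail/keep = 0x04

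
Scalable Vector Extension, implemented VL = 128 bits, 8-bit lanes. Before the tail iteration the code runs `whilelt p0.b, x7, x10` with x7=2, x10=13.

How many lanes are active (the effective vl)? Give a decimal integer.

lane count: 128 div 8 = 16
whilelt: lane j active iff 2+j < 13 → j < 11 → 11 active

vl = 11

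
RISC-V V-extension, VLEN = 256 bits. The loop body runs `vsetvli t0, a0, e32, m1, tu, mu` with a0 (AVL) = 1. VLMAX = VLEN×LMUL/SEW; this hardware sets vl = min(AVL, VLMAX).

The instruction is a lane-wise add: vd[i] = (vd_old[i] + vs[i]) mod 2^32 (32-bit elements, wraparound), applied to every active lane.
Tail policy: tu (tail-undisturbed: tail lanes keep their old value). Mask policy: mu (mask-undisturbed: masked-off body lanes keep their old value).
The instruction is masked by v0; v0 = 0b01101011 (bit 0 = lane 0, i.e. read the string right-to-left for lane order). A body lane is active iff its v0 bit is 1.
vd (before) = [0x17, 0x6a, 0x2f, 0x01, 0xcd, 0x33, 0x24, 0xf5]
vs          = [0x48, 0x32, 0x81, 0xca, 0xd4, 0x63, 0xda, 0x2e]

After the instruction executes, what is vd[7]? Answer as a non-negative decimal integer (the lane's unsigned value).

VLMAX = VLEN×LMUL/SEW = 256×1/32 = 8
AVL=1 ≤ VLMAX=8, so vl = 1
vd[0] add(0x17,0x48) -> 0x5f
vd[1] tail/keep -> 0x6a
vd[2] tail/keep -> 0x2f
vd[3] tail/keep -> 0x01
vd[4] tail/keep -> 0xcd
vd[5] tail/keep -> 0x33
vd[6] tail/keep -> 0x24
vd[7] tail/keep -> 0xf5

vd[7] = 245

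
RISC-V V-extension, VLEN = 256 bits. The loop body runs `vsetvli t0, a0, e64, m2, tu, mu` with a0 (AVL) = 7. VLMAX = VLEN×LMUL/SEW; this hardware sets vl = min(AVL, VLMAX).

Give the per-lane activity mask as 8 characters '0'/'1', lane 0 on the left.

VLMAX = VLEN×LMUL/SEW = 256×2/64 = 8
vl = min(AVL, VLMAX) = min(7, 8) = 7
bits (lane 0 leftmost): 11111110

predicate = 11111110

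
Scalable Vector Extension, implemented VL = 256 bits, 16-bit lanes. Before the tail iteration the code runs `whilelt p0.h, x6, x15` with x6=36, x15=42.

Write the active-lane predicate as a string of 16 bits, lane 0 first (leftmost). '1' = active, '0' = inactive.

256-bit reg / 16-bit elem → 16 lanes
active while 36+j < 42, i.e. j ∈ [0,6) capped at 16 ⇒ 6
bits (lane 0 leftmost): 1111110000000000

predicate = 1111110000000000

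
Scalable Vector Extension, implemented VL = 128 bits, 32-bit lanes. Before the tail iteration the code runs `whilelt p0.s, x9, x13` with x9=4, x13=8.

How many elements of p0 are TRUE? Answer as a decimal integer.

vl = 4

register lanes = 128/32 = 4
active while 4+j < 8, i.e. j ∈ [0,4) capped at 4 ⇒ 4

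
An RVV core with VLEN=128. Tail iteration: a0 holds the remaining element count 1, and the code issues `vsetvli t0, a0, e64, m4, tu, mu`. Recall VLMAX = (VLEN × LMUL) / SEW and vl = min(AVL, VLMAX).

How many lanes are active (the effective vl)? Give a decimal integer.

VLMAX = (128 × 4) / 64 = 8 lanes
vl ← min(1, 8) = 1

vl = 1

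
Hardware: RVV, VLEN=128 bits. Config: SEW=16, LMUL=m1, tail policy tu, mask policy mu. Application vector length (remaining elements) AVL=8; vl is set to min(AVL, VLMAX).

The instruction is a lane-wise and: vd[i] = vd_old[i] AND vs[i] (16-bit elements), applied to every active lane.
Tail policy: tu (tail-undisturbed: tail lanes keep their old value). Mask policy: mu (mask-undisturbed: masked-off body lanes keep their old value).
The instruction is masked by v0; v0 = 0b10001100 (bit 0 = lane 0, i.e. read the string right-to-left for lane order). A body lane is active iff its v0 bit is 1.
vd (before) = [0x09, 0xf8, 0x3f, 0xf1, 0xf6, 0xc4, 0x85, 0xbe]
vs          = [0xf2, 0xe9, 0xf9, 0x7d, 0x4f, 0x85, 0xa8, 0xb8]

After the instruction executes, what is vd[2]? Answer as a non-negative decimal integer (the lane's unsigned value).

vd[2] = 57

lanes per group: 128·1/16 = 8
AVL=8 ≤ VLMAX=8, so vl = 8
  i=0: mask-off/keep → 9
  i=1: mask-off/keep → 248
  i=2: and(0x3f,0xf9) → 57
  i=3: and(0xf1,0x7d) → 113
  i=4: mask-off/keep → 246
  i=5: mask-off/keep → 196
  i=6: mask-off/keep → 133
  i=7: and(0xbe,0xb8) → 184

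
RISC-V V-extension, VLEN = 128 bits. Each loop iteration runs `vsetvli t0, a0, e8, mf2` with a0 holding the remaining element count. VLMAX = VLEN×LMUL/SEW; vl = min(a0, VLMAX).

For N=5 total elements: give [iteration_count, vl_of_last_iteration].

[iterations, last_vl] = [1, 5]

VLMAX = VLEN×LMUL/SEW = 128×1/2/8 = 8
iterations = ceil(5/8) = 1; final-pass vl = 5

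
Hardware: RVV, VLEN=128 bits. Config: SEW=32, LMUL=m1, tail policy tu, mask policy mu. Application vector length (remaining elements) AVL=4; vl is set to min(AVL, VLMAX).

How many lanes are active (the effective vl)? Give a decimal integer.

vl = 4

VLMAX = VLEN×LMUL/SEW = 128×1/32 = 4
vl ← min(4, 4) = 4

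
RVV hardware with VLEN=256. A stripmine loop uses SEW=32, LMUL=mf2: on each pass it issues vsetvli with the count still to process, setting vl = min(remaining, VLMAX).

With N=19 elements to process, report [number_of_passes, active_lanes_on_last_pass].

[iterations, last_vl] = [5, 3]

VLMAX = VLEN×LMUL/SEW = 256×1/2/32 = 4
N=19: ⌈19/4⌉ = 5 iters; last vl = 19 − 4×4 = 3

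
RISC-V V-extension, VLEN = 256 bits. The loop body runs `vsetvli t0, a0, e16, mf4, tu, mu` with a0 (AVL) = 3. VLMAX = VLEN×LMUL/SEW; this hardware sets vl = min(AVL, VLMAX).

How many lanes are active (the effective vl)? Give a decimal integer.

vl = 3

lanes per group: 256·1/4/16 = 4
AVL=3 ≤ VLMAX=4, so vl = 3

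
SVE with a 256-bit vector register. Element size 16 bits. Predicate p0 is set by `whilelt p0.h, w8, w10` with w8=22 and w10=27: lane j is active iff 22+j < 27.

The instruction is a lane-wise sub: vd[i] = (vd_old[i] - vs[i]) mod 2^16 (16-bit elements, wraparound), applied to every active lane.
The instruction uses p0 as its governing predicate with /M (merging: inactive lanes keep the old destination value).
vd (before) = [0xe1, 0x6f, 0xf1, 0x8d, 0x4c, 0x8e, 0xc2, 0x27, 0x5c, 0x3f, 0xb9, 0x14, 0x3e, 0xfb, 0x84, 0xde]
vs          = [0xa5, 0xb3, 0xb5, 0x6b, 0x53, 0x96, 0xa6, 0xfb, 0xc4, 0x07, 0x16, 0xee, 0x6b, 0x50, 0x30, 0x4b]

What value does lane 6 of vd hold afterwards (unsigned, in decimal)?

vd[6] = 194

register lanes = 256/16 = 16
p0[j] = (22+j < 27); true for j=0..4 → 5 lanes set
  i=0: sub(0xe1,0xa5) → 60
  i=1: sub(0x6f,0xb3) → 65468
  i=2: sub(0xf1,0xb5) → 60
  i=3: sub(0x8d,0x6b) → 34
  i=4: sub(0x4c,0x53) → 65529
  i=5: tail/keep → 142
  i=6: tail/keep → 194
  i=7: tail/keep → 39
  i=8: tail/keep → 92
  i=9: tail/keep → 63
  i=10: tail/keep → 185
  i=11: tail/keep → 20
  i=12: tail/keep → 62
  i=13: tail/keep → 251
  i=14: tail/keep → 132
  i=15: tail/keep → 222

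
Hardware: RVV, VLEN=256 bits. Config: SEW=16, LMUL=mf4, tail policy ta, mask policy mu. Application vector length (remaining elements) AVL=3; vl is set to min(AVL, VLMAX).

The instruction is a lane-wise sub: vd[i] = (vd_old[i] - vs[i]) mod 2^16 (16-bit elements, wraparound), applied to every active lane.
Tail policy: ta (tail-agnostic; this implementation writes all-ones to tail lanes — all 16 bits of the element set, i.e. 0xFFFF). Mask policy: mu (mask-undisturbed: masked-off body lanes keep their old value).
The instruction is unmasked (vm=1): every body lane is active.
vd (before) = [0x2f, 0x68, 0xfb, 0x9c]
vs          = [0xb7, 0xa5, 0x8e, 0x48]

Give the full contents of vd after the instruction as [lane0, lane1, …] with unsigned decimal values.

VLMAX = VLEN×LMUL/SEW = 256×1/4/16 = 4
vl ← min(3, 4) = 3
lane  0: sub(0x2f,0xb7) ⇒ 0xff78
lane  1: sub(0x68,0xa5) ⇒ 0xffc3
lane  2: sub(0xfb,0x8e) ⇒ 0x6d
lane  3: tail/ones ⇒ 0xffff

vd = [65400, 65475, 109, 65535]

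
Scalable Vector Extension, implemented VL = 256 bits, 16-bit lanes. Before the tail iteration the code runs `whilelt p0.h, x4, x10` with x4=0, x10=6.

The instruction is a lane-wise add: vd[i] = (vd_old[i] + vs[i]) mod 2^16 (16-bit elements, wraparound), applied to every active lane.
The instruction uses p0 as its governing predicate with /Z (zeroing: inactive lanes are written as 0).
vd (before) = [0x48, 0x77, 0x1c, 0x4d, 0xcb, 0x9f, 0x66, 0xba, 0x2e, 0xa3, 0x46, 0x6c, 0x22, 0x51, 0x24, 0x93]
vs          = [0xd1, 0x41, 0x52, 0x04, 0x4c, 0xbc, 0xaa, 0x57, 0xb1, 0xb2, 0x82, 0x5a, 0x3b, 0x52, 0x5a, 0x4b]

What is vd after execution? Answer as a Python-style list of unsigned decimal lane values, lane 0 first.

256-bit reg / 16-bit elem → 16 lanes
whilelt: lane j active iff 0+j < 6 → j < 6 → 6 active
  i=0: add(0x48,0xd1) → 281
  i=1: add(0x77,0x41) → 184
  i=2: add(0x1c,0x52) → 110
  i=3: add(0x4d,0x04) → 81
  i=4: add(0xcb,0x4c) → 279
  i=5: add(0x9f,0xbc) → 347
  i=6: tail/zero → 0
  i=7: tail/zero → 0
  i=8: tail/zero → 0
  i=9: tail/zero → 0
  i=10: tail/zero → 0
  i=11: tail/zero → 0
  i=12: tail/zero → 0
  i=13: tail/zero → 0
  i=14: tail/zero → 0
  i=15: tail/zero → 0

vd = [281, 184, 110, 81, 279, 347, 0, 0, 0, 0, 0, 0, 0, 0, 0, 0]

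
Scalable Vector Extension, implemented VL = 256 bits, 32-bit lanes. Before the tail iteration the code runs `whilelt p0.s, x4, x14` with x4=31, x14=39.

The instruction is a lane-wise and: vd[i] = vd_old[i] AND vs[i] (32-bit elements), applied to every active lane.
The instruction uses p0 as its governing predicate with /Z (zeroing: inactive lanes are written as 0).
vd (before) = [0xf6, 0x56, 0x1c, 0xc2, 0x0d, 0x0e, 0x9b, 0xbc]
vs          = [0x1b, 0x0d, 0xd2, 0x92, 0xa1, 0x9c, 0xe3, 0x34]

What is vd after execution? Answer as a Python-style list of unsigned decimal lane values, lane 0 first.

lane count: 256 div 32 = 8
active while 31+j < 39, i.e. j ∈ [0,8) capped at 8 ⇒ 8
lane  0: and(0xf6,0x1b) ⇒ 0x12
lane  1: and(0x56,0x0d) ⇒ 0x04
lane  2: and(0x1c,0xd2) ⇒ 0x10
lane  3: and(0xc2,0x92) ⇒ 0x82
lane  4: and(0x0d,0xa1) ⇒ 0x01
lane  5: and(0x0e,0x9c) ⇒ 0x0c
lane  6: and(0x9b,0xe3) ⇒ 0x83
lane  7: and(0xbc,0x34) ⇒ 0x34

vd = [18, 4, 16, 130, 1, 12, 131, 52]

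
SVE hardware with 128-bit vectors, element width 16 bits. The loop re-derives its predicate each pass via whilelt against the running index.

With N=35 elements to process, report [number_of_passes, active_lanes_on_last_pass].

128-bit reg / 16-bit elem → 8 lanes
35 elements at 8/iter → 5 passes, remainder 3 on the last

[iterations, last_vl] = [5, 3]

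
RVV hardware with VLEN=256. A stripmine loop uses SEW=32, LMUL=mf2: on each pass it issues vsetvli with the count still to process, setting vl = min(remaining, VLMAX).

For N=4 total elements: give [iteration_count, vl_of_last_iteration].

VLMAX = (256 × 1/2) / 32 = 4 lanes
4 elements at 4/iter → 1 passes, remainder 4 on the last

[iterations, last_vl] = [1, 4]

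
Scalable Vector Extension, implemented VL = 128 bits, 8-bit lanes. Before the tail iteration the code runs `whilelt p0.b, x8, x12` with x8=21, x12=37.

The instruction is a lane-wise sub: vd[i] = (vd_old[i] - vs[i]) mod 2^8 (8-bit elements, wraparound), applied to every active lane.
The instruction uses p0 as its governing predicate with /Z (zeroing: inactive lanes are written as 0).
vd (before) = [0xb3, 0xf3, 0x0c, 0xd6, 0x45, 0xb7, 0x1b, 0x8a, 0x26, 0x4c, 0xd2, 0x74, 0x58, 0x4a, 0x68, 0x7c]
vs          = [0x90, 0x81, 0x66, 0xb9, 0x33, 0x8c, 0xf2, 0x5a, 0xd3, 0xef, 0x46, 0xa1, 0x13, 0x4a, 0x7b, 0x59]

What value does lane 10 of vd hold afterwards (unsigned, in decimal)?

lane count: 128 div 8 = 16
p0[j] = (21+j < 37); true for j=0..15 → 16 lanes set
[0] sub(0xb3,0x90) = 0x23
[1] sub(0xf3,0x81) = 0x72
[2] sub(0x0c,0x66) = 0xa6
[3] sub(0xd6,0xb9) = 0x1d
[4] sub(0x45,0x33) = 0x12
[5] sub(0xb7,0x8c) = 0x2b
[6] sub(0x1b,0xf2) = 0x29
[7] sub(0x8a,0x5a) = 0x30
[8] sub(0x26,0xd3) = 0x53
[9] sub(0x4c,0xef) = 0x5d
[10] sub(0xd2,0x46) = 0x8c
[11] sub(0x74,0xa1) = 0xd3
[12] sub(0x58,0x13) = 0x45
[13] sub(0x4a,0x4a) = 0x00
[14] sub(0x68,0x7b) = 0xed
[15] sub(0x7c,0x59) = 0x23

vd[10] = 140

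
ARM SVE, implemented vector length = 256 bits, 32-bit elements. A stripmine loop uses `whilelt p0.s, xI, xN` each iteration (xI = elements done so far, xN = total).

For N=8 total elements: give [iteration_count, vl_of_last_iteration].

register lanes = 256/32 = 8
N=8: ⌈8/8⌉ = 1 iters; last vl = 8 − 0×8 = 8

[iterations, last_vl] = [1, 8]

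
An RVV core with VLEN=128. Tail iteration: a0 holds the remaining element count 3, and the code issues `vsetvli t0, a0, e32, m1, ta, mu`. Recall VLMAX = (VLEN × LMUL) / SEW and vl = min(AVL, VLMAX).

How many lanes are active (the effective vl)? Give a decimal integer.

VLMAX = (128 × 1) / 32 = 4 lanes
AVL=3 ≤ VLMAX=4, so vl = 3

vl = 3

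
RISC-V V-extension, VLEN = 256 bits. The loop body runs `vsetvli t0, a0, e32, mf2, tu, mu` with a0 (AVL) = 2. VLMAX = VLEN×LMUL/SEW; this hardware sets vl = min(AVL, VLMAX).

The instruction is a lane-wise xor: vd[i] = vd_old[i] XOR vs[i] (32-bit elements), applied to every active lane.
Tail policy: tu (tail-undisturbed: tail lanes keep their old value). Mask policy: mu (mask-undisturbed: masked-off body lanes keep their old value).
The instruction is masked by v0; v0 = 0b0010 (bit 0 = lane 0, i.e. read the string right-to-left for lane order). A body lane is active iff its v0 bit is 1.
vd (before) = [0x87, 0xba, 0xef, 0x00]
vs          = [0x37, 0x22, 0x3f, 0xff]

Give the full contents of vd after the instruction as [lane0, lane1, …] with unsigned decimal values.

lanes per group: 256·1/2/32 = 4
vl = min(AVL, VLMAX) = min(2, 4) = 2
[0] mask-off/keep = 0x87
[1] xor(0xba,0x22) = 0x98
[2] tail/keep = 0xef
[3] tail/keep = 0x00

vd = [135, 152, 239, 0]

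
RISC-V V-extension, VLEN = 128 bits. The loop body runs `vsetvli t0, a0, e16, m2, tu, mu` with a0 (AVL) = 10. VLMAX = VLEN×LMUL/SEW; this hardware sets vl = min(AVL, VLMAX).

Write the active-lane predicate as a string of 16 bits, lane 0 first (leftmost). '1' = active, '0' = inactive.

predicate = 1111111111000000

VLMAX = VLEN×LMUL/SEW = 128×2/16 = 16
AVL=10 ≤ VLMAX=16, so vl = 10
bits (lane 0 leftmost): 1111111111000000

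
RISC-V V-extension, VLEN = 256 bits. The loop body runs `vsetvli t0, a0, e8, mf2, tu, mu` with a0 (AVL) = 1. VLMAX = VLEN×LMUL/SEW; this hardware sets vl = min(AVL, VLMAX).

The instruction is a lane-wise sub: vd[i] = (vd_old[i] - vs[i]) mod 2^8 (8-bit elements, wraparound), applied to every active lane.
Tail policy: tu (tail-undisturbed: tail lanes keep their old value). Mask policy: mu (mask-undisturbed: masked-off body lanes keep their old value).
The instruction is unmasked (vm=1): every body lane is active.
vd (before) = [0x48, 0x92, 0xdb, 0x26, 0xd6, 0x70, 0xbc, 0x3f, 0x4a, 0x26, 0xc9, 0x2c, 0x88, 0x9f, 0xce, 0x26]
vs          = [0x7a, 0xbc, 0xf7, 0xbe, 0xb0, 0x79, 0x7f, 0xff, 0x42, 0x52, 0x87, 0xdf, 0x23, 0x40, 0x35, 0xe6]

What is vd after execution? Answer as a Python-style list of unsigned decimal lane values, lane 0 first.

vd = [206, 146, 219, 38, 214, 112, 188, 63, 74, 38, 201, 44, 136, 159, 206, 38]

VLMAX = (256 × 1/2) / 8 = 16 lanes
vl ← min(1, 16) = 1
  i=0: sub(0x48,0x7a) → 206
  i=1: tail/keep → 146
  i=2: tail/keep → 219
  i=3: tail/keep → 38
  i=4: tail/keep → 214
  i=5: tail/keep → 112
  i=6: tail/keep → 188
  i=7: tail/keep → 63
  i=8: tail/keep → 74
  i=9: tail/keep → 38
  i=10: tail/keep → 201
  i=11: tail/keep → 44
  i=12: tail/keep → 136
  i=13: tail/keep → 159
  i=14: tail/keep → 206
  i=15: tail/keep → 38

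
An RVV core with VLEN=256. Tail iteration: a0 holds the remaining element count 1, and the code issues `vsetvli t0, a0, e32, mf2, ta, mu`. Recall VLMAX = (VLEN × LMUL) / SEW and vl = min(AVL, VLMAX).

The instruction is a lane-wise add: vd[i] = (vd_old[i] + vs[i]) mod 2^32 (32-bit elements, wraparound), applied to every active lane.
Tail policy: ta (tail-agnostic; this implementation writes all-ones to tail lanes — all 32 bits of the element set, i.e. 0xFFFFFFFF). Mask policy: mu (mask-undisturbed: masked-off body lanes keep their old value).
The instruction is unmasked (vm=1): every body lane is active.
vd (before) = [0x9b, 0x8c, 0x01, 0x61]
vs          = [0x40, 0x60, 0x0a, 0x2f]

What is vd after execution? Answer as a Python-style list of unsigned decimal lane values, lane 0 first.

vd = [219, 4294967295, 4294967295, 4294967295]

VLMAX = VLEN×LMUL/SEW = 256×1/2/32 = 4
vl = min(AVL, VLMAX) = min(1, 4) = 1
lane  0: add(0x9b,0x40) ⇒ 0xdb
lane  1: tail/ones ⇒ 0xffffffff
lane  2: tail/ones ⇒ 0xffffffff
lane  3: tail/ones ⇒ 0xffffffff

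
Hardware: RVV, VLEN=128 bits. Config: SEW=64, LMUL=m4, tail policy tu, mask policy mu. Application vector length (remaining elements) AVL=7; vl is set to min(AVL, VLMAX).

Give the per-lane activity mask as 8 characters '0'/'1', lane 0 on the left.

VLMAX = VLEN×LMUL/SEW = 128×4/64 = 8
vl = min(AVL, VLMAX) = min(7, 8) = 7
bits (lane 0 leftmost): 11111110

predicate = 11111110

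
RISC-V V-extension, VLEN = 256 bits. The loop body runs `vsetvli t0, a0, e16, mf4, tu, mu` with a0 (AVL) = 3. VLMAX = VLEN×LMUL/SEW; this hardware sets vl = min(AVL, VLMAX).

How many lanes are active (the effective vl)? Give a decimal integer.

VLMAX = VLEN×LMUL/SEW = 256×1/4/16 = 4
AVL=3 ≤ VLMAX=4, so vl = 3

vl = 3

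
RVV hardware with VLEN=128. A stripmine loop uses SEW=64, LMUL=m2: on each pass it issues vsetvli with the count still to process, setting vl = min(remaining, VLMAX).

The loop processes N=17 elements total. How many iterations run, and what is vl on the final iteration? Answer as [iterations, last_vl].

[iterations, last_vl] = [5, 1]

VLMAX = (128 × 2) / 64 = 4 lanes
17 elements at 4/iter → 5 passes, remainder 1 on the last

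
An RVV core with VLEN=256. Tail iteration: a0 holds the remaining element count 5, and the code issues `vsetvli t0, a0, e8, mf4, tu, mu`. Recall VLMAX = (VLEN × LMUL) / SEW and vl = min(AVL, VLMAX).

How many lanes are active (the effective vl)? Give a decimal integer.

VLMAX = (256 × 1/4) / 8 = 8 lanes
vl = min(AVL, VLMAX) = min(5, 8) = 5

vl = 5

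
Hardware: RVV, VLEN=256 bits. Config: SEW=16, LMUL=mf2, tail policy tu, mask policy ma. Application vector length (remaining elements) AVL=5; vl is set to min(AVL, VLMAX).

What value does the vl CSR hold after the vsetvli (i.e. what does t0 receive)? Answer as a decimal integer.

vl = 5

lanes per group: 256·1/2/16 = 8
vl ← min(5, 8) = 5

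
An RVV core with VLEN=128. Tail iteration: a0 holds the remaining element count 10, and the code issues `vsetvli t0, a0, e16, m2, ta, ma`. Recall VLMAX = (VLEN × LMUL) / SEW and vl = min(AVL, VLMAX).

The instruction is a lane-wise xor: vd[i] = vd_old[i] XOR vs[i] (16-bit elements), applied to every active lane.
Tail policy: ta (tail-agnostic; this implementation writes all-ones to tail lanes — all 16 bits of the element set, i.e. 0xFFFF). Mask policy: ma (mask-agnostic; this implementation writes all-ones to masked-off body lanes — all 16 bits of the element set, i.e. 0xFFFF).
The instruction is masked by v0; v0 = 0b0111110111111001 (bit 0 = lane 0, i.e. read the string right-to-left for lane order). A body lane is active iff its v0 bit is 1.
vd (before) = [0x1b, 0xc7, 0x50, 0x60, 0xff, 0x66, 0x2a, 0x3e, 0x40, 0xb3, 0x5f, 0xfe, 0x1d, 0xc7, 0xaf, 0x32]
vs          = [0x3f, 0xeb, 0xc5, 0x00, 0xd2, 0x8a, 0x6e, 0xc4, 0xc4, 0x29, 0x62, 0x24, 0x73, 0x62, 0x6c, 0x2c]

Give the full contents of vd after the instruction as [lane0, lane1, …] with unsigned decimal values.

vd = [36, 65535, 65535, 96, 45, 236, 68, 250, 132, 65535, 65535, 65535, 65535, 65535, 65535, 65535]

lanes per group: 128·2/16 = 16
vl = min(AVL, VLMAX) = min(10, 16) = 10
[0] xor(0x1b,0x3f) = 0x24
[1] mask-off/ones = 0xffff
[2] mask-off/ones = 0xffff
[3] xor(0x60,0x00) = 0x60
[4] xor(0xff,0xd2) = 0x2d
[5] xor(0x66,0x8a) = 0xec
[6] xor(0x2a,0x6e) = 0x44
[7] xor(0x3e,0xc4) = 0xfa
[8] xor(0x40,0xc4) = 0x84
[9] mask-off/ones = 0xffff
[10] tail/ones = 0xffff
[11] tail/ones = 0xffff
[12] tail/ones = 0xffff
[13] tail/ones = 0xffff
[14] tail/ones = 0xffff
[15] tail/ones = 0xffff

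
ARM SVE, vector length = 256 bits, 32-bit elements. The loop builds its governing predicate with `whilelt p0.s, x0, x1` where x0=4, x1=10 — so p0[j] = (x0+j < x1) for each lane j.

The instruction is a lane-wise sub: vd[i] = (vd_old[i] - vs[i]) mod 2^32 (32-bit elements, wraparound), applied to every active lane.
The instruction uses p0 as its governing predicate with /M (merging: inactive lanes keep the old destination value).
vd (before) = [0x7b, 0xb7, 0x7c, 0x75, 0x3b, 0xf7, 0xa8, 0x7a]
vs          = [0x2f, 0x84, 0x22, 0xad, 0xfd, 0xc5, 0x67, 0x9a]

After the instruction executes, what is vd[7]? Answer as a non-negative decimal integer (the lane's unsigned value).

vd[7] = 122

256-bit reg / 32-bit elem → 8 lanes
active while 4+j < 10, i.e. j ∈ [0,6) capped at 8 ⇒ 6
vd[0] sub(0x7b,0x2f) -> 0x4c
vd[1] sub(0xb7,0x84) -> 0x33
vd[2] sub(0x7c,0x22) -> 0x5a
vd[3] sub(0x75,0xad) -> 0xffffffc8
vd[4] sub(0x3b,0xfd) -> 0xffffff3e
vd[5] sub(0xf7,0xc5) -> 0x32
vd[6] tail/keep -> 0xa8
vd[7] tail/keep -> 0x7a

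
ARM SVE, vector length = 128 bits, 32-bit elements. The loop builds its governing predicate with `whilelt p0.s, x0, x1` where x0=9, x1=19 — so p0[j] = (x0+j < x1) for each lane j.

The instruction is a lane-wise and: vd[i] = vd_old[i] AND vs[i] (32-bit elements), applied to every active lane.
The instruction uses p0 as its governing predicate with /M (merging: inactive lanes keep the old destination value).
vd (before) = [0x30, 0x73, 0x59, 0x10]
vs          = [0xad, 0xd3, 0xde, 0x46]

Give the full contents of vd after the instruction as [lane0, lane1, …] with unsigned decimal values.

lane count: 128 div 32 = 4
p0[j] = (9+j < 19); true for j=0..3 → 4 lanes set
vd[0] and(0x30,0xad) -> 0x20
vd[1] and(0x73,0xd3) -> 0x53
vd[2] and(0x59,0xde) -> 0x58
vd[3] and(0x10,0x46) -> 0x00

vd = [32, 83, 88, 0]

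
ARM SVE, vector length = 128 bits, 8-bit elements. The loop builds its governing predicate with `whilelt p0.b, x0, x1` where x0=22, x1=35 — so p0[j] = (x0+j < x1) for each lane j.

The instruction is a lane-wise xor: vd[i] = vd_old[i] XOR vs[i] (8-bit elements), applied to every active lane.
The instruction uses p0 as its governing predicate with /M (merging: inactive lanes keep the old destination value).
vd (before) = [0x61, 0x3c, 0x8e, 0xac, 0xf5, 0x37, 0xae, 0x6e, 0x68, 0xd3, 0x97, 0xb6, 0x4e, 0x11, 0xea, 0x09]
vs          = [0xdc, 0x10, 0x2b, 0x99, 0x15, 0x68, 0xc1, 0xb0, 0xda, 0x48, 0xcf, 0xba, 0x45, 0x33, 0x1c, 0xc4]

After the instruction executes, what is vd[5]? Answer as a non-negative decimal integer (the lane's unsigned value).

128-bit reg / 8-bit elem → 16 lanes
whilelt: lane j active iff 22+j < 35 → j < 13 → 13 active
lane  0: xor(0x61,0xdc) ⇒ 0xbd
lane  1: xor(0x3c,0x10) ⇒ 0x2c
lane  2: xor(0x8e,0x2b) ⇒ 0xa5
lane  3: xor(0xac,0x99) ⇒ 0x35
lane  4: xor(0xf5,0x15) ⇒ 0xe0
lane  5: xor(0x37,0x68) ⇒ 0x5f
lane  6: xor(0xae,0xc1) ⇒ 0x6f
lane  7: xor(0x6e,0xb0) ⇒ 0xde
lane  8: xor(0x68,0xda) ⇒ 0xb2
lane  9: xor(0xd3,0x48) ⇒ 0x9b
lane 10: xor(0x97,0xcf) ⇒ 0x58
lane 11: xor(0xb6,0xba) ⇒ 0x0c
lane 12: xor(0x4e,0x45) ⇒ 0x0b
lane 13: tail/keep ⇒ 0x11
lane 14: tail/keep ⇒ 0xea
lane 15: tail/keep ⇒ 0x09

vd[5] = 95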